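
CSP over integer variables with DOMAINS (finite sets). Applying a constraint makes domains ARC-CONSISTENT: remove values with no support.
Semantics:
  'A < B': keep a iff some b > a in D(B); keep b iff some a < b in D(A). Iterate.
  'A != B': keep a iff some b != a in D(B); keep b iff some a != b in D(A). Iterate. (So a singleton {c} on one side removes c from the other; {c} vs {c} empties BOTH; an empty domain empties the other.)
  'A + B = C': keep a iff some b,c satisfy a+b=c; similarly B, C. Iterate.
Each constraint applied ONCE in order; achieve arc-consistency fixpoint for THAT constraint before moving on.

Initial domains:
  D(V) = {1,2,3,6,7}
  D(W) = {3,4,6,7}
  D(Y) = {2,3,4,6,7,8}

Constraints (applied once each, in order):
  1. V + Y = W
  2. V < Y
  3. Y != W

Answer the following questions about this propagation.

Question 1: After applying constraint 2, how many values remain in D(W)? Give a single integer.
Constraint 1 (V + Y = W) on D(V)={1,2,3,6,7} D(Y)={2,3,4,6,7,8} D(W)={3,4,6,7}: V {1,2,3,6,7}->{1,2,3}; Y {2,3,4,6,7,8}->{2,3,4,6}
Constraint 2 (V < Y) on D(V)={1,2,3} D(Y)={2,3,4,6}: no change
So after constraint 2: D(W)={3,4,6,7}, size = 4

Answer: 4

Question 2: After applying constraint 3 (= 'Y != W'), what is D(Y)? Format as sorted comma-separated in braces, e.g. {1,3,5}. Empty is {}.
Constraint 1 (V + Y = W) on D(V)={1,2,3,6,7} D(Y)={2,3,4,6,7,8} D(W)={3,4,6,7}: V {1,2,3,6,7}->{1,2,3}; Y {2,3,4,6,7,8}->{2,3,4,6}
Constraint 2 (V < Y) on D(V)={1,2,3} D(Y)={2,3,4,6}: no change
Constraint 3 (Y != W) on D(Y)={2,3,4,6} D(W)={3,4,6,7}: no change
So after constraint 3: D(Y) = {2,3,4,6}

Answer: {2,3,4,6}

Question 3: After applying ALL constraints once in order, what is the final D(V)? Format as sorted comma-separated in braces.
Constraint 1 (V + Y = W) on D(V)={1,2,3,6,7} D(Y)={2,3,4,6,7,8} D(W)={3,4,6,7}: V {1,2,3,6,7}->{1,2,3}; Y {2,3,4,6,7,8}->{2,3,4,6}
Constraint 2 (V < Y) on D(V)={1,2,3} D(Y)={2,3,4,6}: no change
Constraint 3 (Y != W) on D(Y)={2,3,4,6} D(W)={3,4,6,7}: no change
So after all 3 constraints: D(V) = {1,2,3}

Answer: {1,2,3}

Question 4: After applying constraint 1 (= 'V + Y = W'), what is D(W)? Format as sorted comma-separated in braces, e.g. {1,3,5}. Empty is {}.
Answer: {3,4,6,7}

Derivation:
Constraint 1 (V + Y = W) on D(V)={1,2,3,6,7} D(Y)={2,3,4,6,7,8} D(W)={3,4,6,7}: V {1,2,3,6,7}->{1,2,3}; Y {2,3,4,6,7,8}->{2,3,4,6}
So after constraint 1: D(W) = {3,4,6,7}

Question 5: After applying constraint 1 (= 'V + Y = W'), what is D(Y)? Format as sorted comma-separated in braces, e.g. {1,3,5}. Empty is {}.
Constraint 1 (V + Y = W) on D(V)={1,2,3,6,7} D(Y)={2,3,4,6,7,8} D(W)={3,4,6,7}: V {1,2,3,6,7}->{1,2,3}; Y {2,3,4,6,7,8}->{2,3,4,6}
So after constraint 1: D(Y) = {2,3,4,6}

Answer: {2,3,4,6}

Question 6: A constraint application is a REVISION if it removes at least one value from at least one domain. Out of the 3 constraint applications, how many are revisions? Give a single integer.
Constraint 1 (V + Y = W) on D(V)={1,2,3,6,7} D(Y)={2,3,4,6,7,8} D(W)={3,4,6,7}: V {1,2,3,6,7}->{1,2,3}; Y {2,3,4,6,7,8}->{2,3,4,6} => REVISION
Constraint 2 (V < Y) on D(V)={1,2,3} D(Y)={2,3,4,6}: no change => not a revision
Constraint 3 (Y != W) on D(Y)={2,3,4,6} D(W)={3,4,6,7}: no change => not a revision
Total revisions = 1

Answer: 1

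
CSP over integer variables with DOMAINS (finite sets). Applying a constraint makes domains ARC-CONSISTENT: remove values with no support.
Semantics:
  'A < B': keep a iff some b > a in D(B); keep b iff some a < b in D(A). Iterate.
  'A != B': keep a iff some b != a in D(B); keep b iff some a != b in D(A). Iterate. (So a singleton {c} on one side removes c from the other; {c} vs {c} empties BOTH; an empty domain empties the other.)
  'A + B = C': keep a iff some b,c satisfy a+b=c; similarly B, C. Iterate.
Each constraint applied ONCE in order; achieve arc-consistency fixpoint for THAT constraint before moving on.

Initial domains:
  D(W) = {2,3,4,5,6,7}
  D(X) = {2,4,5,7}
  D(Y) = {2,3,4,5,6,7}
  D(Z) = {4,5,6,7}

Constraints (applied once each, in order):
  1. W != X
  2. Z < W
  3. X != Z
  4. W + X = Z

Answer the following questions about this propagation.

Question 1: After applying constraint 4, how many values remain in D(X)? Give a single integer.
Answer: 0

Derivation:
Constraint 1 (W != X) on D(W)={2,3,4,5,6,7} D(X)={2,4,5,7}: no change
Constraint 2 (Z < W) on D(Z)={4,5,6,7} D(W)={2,3,4,5,6,7}: Z {4,5,6,7}->{4,5,6}; W {2,3,4,5,6,7}->{5,6,7}
Constraint 3 (X != Z) on D(X)={2,4,5,7} D(Z)={4,5,6}: no change
Constraint 4 (W + X = Z) on D(W)={5,6,7} D(X)={2,4,5,7} D(Z)={4,5,6}: W {5,6,7}->{}; X {2,4,5,7}->{}; Z {4,5,6}->{}
So after constraint 4: D(X)={}, size = 0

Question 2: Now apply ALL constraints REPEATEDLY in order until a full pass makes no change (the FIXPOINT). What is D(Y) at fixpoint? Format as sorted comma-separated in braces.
pass 0 (initial): D(Y)={2,3,4,5,6,7}
pass 1: W {2,3,4,5,6,7}->{}; X {2,4,5,7}->{}; Z {4,5,6,7}->{}
pass 2: no change
Fixpoint after 2 passes: D(Y) = {2,3,4,5,6,7}

Answer: {2,3,4,5,6,7}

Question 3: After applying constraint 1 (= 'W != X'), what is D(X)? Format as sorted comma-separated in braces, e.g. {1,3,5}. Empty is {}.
Constraint 1 (W != X) on D(W)={2,3,4,5,6,7} D(X)={2,4,5,7}: no change
So after constraint 1: D(X) = {2,4,5,7}

Answer: {2,4,5,7}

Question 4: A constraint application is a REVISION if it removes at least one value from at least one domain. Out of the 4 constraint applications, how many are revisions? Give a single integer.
Constraint 1 (W != X) on D(W)={2,3,4,5,6,7} D(X)={2,4,5,7}: no change => not a revision
Constraint 2 (Z < W) on D(Z)={4,5,6,7} D(W)={2,3,4,5,6,7}: Z {4,5,6,7}->{4,5,6}; W {2,3,4,5,6,7}->{5,6,7} => REVISION
Constraint 3 (X != Z) on D(X)={2,4,5,7} D(Z)={4,5,6}: no change => not a revision
Constraint 4 (W + X = Z) on D(W)={5,6,7} D(X)={2,4,5,7} D(Z)={4,5,6}: W {5,6,7}->{}; X {2,4,5,7}->{}; Z {4,5,6}->{} => REVISION
Total revisions = 2

Answer: 2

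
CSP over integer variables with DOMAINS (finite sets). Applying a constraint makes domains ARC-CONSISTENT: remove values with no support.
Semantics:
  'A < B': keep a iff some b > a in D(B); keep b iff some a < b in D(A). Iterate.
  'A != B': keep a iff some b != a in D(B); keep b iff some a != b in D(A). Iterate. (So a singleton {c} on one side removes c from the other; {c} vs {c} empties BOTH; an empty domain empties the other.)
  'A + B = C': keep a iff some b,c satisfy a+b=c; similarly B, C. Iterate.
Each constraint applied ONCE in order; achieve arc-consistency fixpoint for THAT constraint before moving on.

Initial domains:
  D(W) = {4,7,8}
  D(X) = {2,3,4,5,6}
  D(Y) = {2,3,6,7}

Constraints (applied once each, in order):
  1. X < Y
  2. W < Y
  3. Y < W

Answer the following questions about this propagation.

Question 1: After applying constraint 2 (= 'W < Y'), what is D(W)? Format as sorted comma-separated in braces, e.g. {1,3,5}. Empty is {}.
Answer: {4}

Derivation:
Constraint 1 (X < Y) on D(X)={2,3,4,5,6} D(Y)={2,3,6,7}: Y {2,3,6,7}->{3,6,7}
Constraint 2 (W < Y) on D(W)={4,7,8} D(Y)={3,6,7}: W {4,7,8}->{4}; Y {3,6,7}->{6,7}
So after constraint 2: D(W) = {4}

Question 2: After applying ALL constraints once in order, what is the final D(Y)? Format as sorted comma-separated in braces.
Constraint 1 (X < Y) on D(X)={2,3,4,5,6} D(Y)={2,3,6,7}: Y {2,3,6,7}->{3,6,7}
Constraint 2 (W < Y) on D(W)={4,7,8} D(Y)={3,6,7}: W {4,7,8}->{4}; Y {3,6,7}->{6,7}
Constraint 3 (Y < W) on D(Y)={6,7} D(W)={4}: Y {6,7}->{}; W {4}->{}
So after all 3 constraints: D(Y) = {}

Answer: {}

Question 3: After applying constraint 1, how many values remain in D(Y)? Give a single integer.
Constraint 1 (X < Y) on D(X)={2,3,4,5,6} D(Y)={2,3,6,7}: Y {2,3,6,7}->{3,6,7}
So after constraint 1: D(Y)={3,6,7}, size = 3

Answer: 3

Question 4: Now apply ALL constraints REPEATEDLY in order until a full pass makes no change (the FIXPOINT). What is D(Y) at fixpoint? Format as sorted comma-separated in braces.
pass 0 (initial): D(Y)={2,3,6,7}
pass 1: W {4,7,8}->{}; Y {2,3,6,7}->{}
pass 2: X {2,3,4,5,6}->{}
pass 3: no change
Fixpoint after 3 passes: D(Y) = {}

Answer: {}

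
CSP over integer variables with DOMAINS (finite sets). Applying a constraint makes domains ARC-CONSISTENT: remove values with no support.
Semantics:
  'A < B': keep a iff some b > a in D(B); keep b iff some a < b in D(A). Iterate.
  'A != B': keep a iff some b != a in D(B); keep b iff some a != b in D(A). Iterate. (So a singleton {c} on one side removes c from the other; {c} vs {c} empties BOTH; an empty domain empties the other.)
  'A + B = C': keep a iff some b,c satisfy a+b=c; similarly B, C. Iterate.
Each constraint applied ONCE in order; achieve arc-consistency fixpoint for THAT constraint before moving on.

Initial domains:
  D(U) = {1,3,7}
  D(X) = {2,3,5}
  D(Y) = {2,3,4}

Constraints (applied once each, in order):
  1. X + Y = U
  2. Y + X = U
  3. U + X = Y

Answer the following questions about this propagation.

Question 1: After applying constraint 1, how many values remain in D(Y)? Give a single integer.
Answer: 2

Derivation:
Constraint 1 (X + Y = U) on D(X)={2,3,5} D(Y)={2,3,4} D(U)={1,3,7}: X {2,3,5}->{3,5}; Y {2,3,4}->{2,4}; U {1,3,7}->{7}
So after constraint 1: D(Y)={2,4}, size = 2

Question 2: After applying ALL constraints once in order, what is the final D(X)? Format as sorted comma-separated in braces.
Constraint 1 (X + Y = U) on D(X)={2,3,5} D(Y)={2,3,4} D(U)={1,3,7}: X {2,3,5}->{3,5}; Y {2,3,4}->{2,4}; U {1,3,7}->{7}
Constraint 2 (Y + X = U) on D(Y)={2,4} D(X)={3,5} D(U)={7}: no change
Constraint 3 (U + X = Y) on D(U)={7} D(X)={3,5} D(Y)={2,4}: U {7}->{}; X {3,5}->{}; Y {2,4}->{}
So after all 3 constraints: D(X) = {}

Answer: {}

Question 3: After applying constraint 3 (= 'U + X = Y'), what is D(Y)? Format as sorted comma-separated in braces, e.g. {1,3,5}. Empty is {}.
Constraint 1 (X + Y = U) on D(X)={2,3,5} D(Y)={2,3,4} D(U)={1,3,7}: X {2,3,5}->{3,5}; Y {2,3,4}->{2,4}; U {1,3,7}->{7}
Constraint 2 (Y + X = U) on D(Y)={2,4} D(X)={3,5} D(U)={7}: no change
Constraint 3 (U + X = Y) on D(U)={7} D(X)={3,5} D(Y)={2,4}: U {7}->{}; X {3,5}->{}; Y {2,4}->{}
So after constraint 3: D(Y) = {}

Answer: {}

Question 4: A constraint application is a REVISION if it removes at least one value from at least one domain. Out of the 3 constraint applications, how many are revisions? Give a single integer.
Answer: 2

Derivation:
Constraint 1 (X + Y = U) on D(X)={2,3,5} D(Y)={2,3,4} D(U)={1,3,7}: X {2,3,5}->{3,5}; Y {2,3,4}->{2,4}; U {1,3,7}->{7} => REVISION
Constraint 2 (Y + X = U) on D(Y)={2,4} D(X)={3,5} D(U)={7}: no change => not a revision
Constraint 3 (U + X = Y) on D(U)={7} D(X)={3,5} D(Y)={2,4}: U {7}->{}; X {3,5}->{}; Y {2,4}->{} => REVISION
Total revisions = 2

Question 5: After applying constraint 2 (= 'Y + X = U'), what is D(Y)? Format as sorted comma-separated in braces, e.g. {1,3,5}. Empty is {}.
Answer: {2,4}

Derivation:
Constraint 1 (X + Y = U) on D(X)={2,3,5} D(Y)={2,3,4} D(U)={1,3,7}: X {2,3,5}->{3,5}; Y {2,3,4}->{2,4}; U {1,3,7}->{7}
Constraint 2 (Y + X = U) on D(Y)={2,4} D(X)={3,5} D(U)={7}: no change
So after constraint 2: D(Y) = {2,4}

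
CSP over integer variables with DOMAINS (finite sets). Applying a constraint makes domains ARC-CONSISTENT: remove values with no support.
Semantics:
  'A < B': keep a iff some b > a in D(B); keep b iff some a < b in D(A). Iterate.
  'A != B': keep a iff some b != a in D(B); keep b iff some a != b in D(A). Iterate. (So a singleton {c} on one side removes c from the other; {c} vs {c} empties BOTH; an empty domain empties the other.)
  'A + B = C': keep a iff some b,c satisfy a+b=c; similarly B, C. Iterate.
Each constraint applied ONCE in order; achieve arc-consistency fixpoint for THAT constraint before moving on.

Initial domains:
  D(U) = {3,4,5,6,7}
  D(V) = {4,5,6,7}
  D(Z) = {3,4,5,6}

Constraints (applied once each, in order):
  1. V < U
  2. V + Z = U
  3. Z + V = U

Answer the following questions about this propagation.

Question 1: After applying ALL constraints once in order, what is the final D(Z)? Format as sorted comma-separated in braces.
Constraint 1 (V < U) on D(V)={4,5,6,7} D(U)={3,4,5,6,7}: V {4,5,6,7}->{4,5,6}; U {3,4,5,6,7}->{5,6,7}
Constraint 2 (V + Z = U) on D(V)={4,5,6} D(Z)={3,4,5,6} D(U)={5,6,7}: V {4,5,6}->{4}; Z {3,4,5,6}->{3}; U {5,6,7}->{7}
Constraint 3 (Z + V = U) on D(Z)={3} D(V)={4} D(U)={7}: no change
So after all 3 constraints: D(Z) = {3}

Answer: {3}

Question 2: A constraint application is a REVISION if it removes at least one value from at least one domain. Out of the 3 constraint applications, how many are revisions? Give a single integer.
Answer: 2

Derivation:
Constraint 1 (V < U) on D(V)={4,5,6,7} D(U)={3,4,5,6,7}: V {4,5,6,7}->{4,5,6}; U {3,4,5,6,7}->{5,6,7} => REVISION
Constraint 2 (V + Z = U) on D(V)={4,5,6} D(Z)={3,4,5,6} D(U)={5,6,7}: V {4,5,6}->{4}; Z {3,4,5,6}->{3}; U {5,6,7}->{7} => REVISION
Constraint 3 (Z + V = U) on D(Z)={3} D(V)={4} D(U)={7}: no change => not a revision
Total revisions = 2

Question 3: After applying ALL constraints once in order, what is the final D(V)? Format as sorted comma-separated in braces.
Answer: {4}

Derivation:
Constraint 1 (V < U) on D(V)={4,5,6,7} D(U)={3,4,5,6,7}: V {4,5,6,7}->{4,5,6}; U {3,4,5,6,7}->{5,6,7}
Constraint 2 (V + Z = U) on D(V)={4,5,6} D(Z)={3,4,5,6} D(U)={5,6,7}: V {4,5,6}->{4}; Z {3,4,5,6}->{3}; U {5,6,7}->{7}
Constraint 3 (Z + V = U) on D(Z)={3} D(V)={4} D(U)={7}: no change
So after all 3 constraints: D(V) = {4}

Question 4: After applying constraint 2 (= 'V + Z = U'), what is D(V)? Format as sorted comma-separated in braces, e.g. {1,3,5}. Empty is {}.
Constraint 1 (V < U) on D(V)={4,5,6,7} D(U)={3,4,5,6,7}: V {4,5,6,7}->{4,5,6}; U {3,4,5,6,7}->{5,6,7}
Constraint 2 (V + Z = U) on D(V)={4,5,6} D(Z)={3,4,5,6} D(U)={5,6,7}: V {4,5,6}->{4}; Z {3,4,5,6}->{3}; U {5,6,7}->{7}
So after constraint 2: D(V) = {4}

Answer: {4}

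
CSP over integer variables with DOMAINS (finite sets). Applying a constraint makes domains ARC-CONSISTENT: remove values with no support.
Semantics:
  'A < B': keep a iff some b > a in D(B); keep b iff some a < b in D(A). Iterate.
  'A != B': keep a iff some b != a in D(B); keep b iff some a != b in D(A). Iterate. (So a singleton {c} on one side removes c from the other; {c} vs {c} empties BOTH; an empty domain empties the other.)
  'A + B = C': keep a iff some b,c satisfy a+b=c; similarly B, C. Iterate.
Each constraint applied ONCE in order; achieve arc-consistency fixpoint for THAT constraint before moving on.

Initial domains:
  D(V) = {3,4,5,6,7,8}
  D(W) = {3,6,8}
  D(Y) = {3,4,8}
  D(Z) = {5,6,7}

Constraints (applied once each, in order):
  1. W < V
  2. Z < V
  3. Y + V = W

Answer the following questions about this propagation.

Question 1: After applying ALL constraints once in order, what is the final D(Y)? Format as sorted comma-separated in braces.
Answer: {}

Derivation:
Constraint 1 (W < V) on D(W)={3,6,8} D(V)={3,4,5,6,7,8}: W {3,6,8}->{3,6}; V {3,4,5,6,7,8}->{4,5,6,7,8}
Constraint 2 (Z < V) on D(Z)={5,6,7} D(V)={4,5,6,7,8}: V {4,5,6,7,8}->{6,7,8}
Constraint 3 (Y + V = W) on D(Y)={3,4,8} D(V)={6,7,8} D(W)={3,6}: Y {3,4,8}->{}; V {6,7,8}->{}; W {3,6}->{}
So after all 3 constraints: D(Y) = {}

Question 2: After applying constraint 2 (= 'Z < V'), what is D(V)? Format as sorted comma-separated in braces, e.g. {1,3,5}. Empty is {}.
Constraint 1 (W < V) on D(W)={3,6,8} D(V)={3,4,5,6,7,8}: W {3,6,8}->{3,6}; V {3,4,5,6,7,8}->{4,5,6,7,8}
Constraint 2 (Z < V) on D(Z)={5,6,7} D(V)={4,5,6,7,8}: V {4,5,6,7,8}->{6,7,8}
So after constraint 2: D(V) = {6,7,8}

Answer: {6,7,8}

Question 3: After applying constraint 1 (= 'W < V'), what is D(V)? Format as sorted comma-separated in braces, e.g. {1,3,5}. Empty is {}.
Answer: {4,5,6,7,8}

Derivation:
Constraint 1 (W < V) on D(W)={3,6,8} D(V)={3,4,5,6,7,8}: W {3,6,8}->{3,6}; V {3,4,5,6,7,8}->{4,5,6,7,8}
So after constraint 1: D(V) = {4,5,6,7,8}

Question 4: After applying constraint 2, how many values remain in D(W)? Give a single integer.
Constraint 1 (W < V) on D(W)={3,6,8} D(V)={3,4,5,6,7,8}: W {3,6,8}->{3,6}; V {3,4,5,6,7,8}->{4,5,6,7,8}
Constraint 2 (Z < V) on D(Z)={5,6,7} D(V)={4,5,6,7,8}: V {4,5,6,7,8}->{6,7,8}
So after constraint 2: D(W)={3,6}, size = 2

Answer: 2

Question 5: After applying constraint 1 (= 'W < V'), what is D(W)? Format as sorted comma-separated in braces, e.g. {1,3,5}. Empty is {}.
Answer: {3,6}

Derivation:
Constraint 1 (W < V) on D(W)={3,6,8} D(V)={3,4,5,6,7,8}: W {3,6,8}->{3,6}; V {3,4,5,6,7,8}->{4,5,6,7,8}
So after constraint 1: D(W) = {3,6}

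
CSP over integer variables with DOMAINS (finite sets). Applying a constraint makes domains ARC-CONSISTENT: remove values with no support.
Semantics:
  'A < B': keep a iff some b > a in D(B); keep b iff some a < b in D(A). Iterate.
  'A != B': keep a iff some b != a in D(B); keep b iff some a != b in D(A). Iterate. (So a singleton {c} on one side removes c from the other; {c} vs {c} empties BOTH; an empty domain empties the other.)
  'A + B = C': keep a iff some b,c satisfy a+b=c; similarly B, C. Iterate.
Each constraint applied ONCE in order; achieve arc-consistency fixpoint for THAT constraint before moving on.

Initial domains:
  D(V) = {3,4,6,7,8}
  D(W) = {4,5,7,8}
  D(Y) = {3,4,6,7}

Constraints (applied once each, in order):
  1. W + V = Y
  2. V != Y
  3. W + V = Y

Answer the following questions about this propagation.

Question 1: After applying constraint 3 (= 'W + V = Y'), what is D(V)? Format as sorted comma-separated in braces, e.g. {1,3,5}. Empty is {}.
Answer: {3}

Derivation:
Constraint 1 (W + V = Y) on D(W)={4,5,7,8} D(V)={3,4,6,7,8} D(Y)={3,4,6,7}: W {4,5,7,8}->{4}; V {3,4,6,7,8}->{3}; Y {3,4,6,7}->{7}
Constraint 2 (V != Y) on D(V)={3} D(Y)={7}: no change
Constraint 3 (W + V = Y) on D(W)={4} D(V)={3} D(Y)={7}: no change
So after constraint 3: D(V) = {3}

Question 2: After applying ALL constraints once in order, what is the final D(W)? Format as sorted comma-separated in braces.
Answer: {4}

Derivation:
Constraint 1 (W + V = Y) on D(W)={4,5,7,8} D(V)={3,4,6,7,8} D(Y)={3,4,6,7}: W {4,5,7,8}->{4}; V {3,4,6,7,8}->{3}; Y {3,4,6,7}->{7}
Constraint 2 (V != Y) on D(V)={3} D(Y)={7}: no change
Constraint 3 (W + V = Y) on D(W)={4} D(V)={3} D(Y)={7}: no change
So after all 3 constraints: D(W) = {4}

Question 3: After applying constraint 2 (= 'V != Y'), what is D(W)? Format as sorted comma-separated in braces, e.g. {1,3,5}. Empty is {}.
Answer: {4}

Derivation:
Constraint 1 (W + V = Y) on D(W)={4,5,7,8} D(V)={3,4,6,7,8} D(Y)={3,4,6,7}: W {4,5,7,8}->{4}; V {3,4,6,7,8}->{3}; Y {3,4,6,7}->{7}
Constraint 2 (V != Y) on D(V)={3} D(Y)={7}: no change
So after constraint 2: D(W) = {4}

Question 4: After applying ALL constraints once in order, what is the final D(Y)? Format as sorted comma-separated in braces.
Constraint 1 (W + V = Y) on D(W)={4,5,7,8} D(V)={3,4,6,7,8} D(Y)={3,4,6,7}: W {4,5,7,8}->{4}; V {3,4,6,7,8}->{3}; Y {3,4,6,7}->{7}
Constraint 2 (V != Y) on D(V)={3} D(Y)={7}: no change
Constraint 3 (W + V = Y) on D(W)={4} D(V)={3} D(Y)={7}: no change
So after all 3 constraints: D(Y) = {7}

Answer: {7}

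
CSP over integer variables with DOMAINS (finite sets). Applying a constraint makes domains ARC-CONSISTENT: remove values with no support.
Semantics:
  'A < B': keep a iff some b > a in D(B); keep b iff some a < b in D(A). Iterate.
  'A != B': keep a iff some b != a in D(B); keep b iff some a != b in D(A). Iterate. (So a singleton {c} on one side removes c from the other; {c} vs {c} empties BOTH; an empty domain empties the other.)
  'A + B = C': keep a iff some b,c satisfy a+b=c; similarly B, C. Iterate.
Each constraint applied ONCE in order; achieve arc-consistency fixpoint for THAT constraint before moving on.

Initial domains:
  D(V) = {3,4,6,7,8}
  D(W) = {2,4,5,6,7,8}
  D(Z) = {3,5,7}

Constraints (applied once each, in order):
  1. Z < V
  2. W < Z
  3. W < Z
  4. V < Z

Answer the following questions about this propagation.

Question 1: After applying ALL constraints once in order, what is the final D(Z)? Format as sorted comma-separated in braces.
Answer: {5,7}

Derivation:
Constraint 1 (Z < V) on D(Z)={3,5,7} D(V)={3,4,6,7,8}: V {3,4,6,7,8}->{4,6,7,8}
Constraint 2 (W < Z) on D(W)={2,4,5,6,7,8} D(Z)={3,5,7}: W {2,4,5,6,7,8}->{2,4,5,6}
Constraint 3 (W < Z) on D(W)={2,4,5,6} D(Z)={3,5,7}: no change
Constraint 4 (V < Z) on D(V)={4,6,7,8} D(Z)={3,5,7}: V {4,6,7,8}->{4,6}; Z {3,5,7}->{5,7}
So after all 4 constraints: D(Z) = {5,7}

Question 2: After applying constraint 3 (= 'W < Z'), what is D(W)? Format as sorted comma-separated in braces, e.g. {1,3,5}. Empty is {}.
Answer: {2,4,5,6}

Derivation:
Constraint 1 (Z < V) on D(Z)={3,5,7} D(V)={3,4,6,7,8}: V {3,4,6,7,8}->{4,6,7,8}
Constraint 2 (W < Z) on D(W)={2,4,5,6,7,8} D(Z)={3,5,7}: W {2,4,5,6,7,8}->{2,4,5,6}
Constraint 3 (W < Z) on D(W)={2,4,5,6} D(Z)={3,5,7}: no change
So after constraint 3: D(W) = {2,4,5,6}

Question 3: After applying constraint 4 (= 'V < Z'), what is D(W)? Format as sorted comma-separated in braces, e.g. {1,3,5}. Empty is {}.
Answer: {2,4,5,6}

Derivation:
Constraint 1 (Z < V) on D(Z)={3,5,7} D(V)={3,4,6,7,8}: V {3,4,6,7,8}->{4,6,7,8}
Constraint 2 (W < Z) on D(W)={2,4,5,6,7,8} D(Z)={3,5,7}: W {2,4,5,6,7,8}->{2,4,5,6}
Constraint 3 (W < Z) on D(W)={2,4,5,6} D(Z)={3,5,7}: no change
Constraint 4 (V < Z) on D(V)={4,6,7,8} D(Z)={3,5,7}: V {4,6,7,8}->{4,6}; Z {3,5,7}->{5,7}
So after constraint 4: D(W) = {2,4,5,6}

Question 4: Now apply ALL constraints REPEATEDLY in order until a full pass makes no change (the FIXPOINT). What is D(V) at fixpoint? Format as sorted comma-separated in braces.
pass 0 (initial): D(V)={3,4,6,7,8}
pass 1: V {3,4,6,7,8}->{4,6}; W {2,4,5,6,7,8}->{2,4,5,6}; Z {3,5,7}->{5,7}
pass 2: V {4,6}->{}; W {2,4,5,6}->{2,4}; Z {5,7}->{}
pass 3: W {2,4}->{}
pass 4: no change
Fixpoint after 4 passes: D(V) = {}

Answer: {}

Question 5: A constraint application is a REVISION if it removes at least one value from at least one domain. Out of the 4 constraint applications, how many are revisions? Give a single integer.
Answer: 3

Derivation:
Constraint 1 (Z < V) on D(Z)={3,5,7} D(V)={3,4,6,7,8}: V {3,4,6,7,8}->{4,6,7,8} => REVISION
Constraint 2 (W < Z) on D(W)={2,4,5,6,7,8} D(Z)={3,5,7}: W {2,4,5,6,7,8}->{2,4,5,6} => REVISION
Constraint 3 (W < Z) on D(W)={2,4,5,6} D(Z)={3,5,7}: no change => not a revision
Constraint 4 (V < Z) on D(V)={4,6,7,8} D(Z)={3,5,7}: V {4,6,7,8}->{4,6}; Z {3,5,7}->{5,7} => REVISION
Total revisions = 3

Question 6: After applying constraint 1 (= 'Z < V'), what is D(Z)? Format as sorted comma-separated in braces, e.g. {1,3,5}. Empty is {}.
Constraint 1 (Z < V) on D(Z)={3,5,7} D(V)={3,4,6,7,8}: V {3,4,6,7,8}->{4,6,7,8}
So after constraint 1: D(Z) = {3,5,7}

Answer: {3,5,7}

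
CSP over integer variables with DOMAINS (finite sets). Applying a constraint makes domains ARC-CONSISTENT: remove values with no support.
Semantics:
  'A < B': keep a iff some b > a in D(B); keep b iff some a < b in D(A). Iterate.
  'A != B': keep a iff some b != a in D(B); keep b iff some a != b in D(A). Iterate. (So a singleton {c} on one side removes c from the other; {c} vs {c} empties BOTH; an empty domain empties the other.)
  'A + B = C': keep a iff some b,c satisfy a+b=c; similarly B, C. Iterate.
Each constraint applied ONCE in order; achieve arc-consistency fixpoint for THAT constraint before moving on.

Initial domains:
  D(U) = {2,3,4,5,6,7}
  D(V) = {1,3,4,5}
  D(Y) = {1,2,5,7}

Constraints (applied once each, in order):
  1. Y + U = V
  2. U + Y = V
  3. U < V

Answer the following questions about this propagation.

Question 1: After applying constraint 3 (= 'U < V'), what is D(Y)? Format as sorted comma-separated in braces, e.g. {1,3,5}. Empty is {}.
Constraint 1 (Y + U = V) on D(Y)={1,2,5,7} D(U)={2,3,4,5,6,7} D(V)={1,3,4,5}: Y {1,2,5,7}->{1,2}; U {2,3,4,5,6,7}->{2,3,4}; V {1,3,4,5}->{3,4,5}
Constraint 2 (U + Y = V) on D(U)={2,3,4} D(Y)={1,2} D(V)={3,4,5}: no change
Constraint 3 (U < V) on D(U)={2,3,4} D(V)={3,4,5}: no change
So after constraint 3: D(Y) = {1,2}

Answer: {1,2}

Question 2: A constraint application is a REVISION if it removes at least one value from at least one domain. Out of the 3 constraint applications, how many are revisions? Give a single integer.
Answer: 1

Derivation:
Constraint 1 (Y + U = V) on D(Y)={1,2,5,7} D(U)={2,3,4,5,6,7} D(V)={1,3,4,5}: Y {1,2,5,7}->{1,2}; U {2,3,4,5,6,7}->{2,3,4}; V {1,3,4,5}->{3,4,5} => REVISION
Constraint 2 (U + Y = V) on D(U)={2,3,4} D(Y)={1,2} D(V)={3,4,5}: no change => not a revision
Constraint 3 (U < V) on D(U)={2,3,4} D(V)={3,4,5}: no change => not a revision
Total revisions = 1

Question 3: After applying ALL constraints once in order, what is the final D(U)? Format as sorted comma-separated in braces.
Constraint 1 (Y + U = V) on D(Y)={1,2,5,7} D(U)={2,3,4,5,6,7} D(V)={1,3,4,5}: Y {1,2,5,7}->{1,2}; U {2,3,4,5,6,7}->{2,3,4}; V {1,3,4,5}->{3,4,5}
Constraint 2 (U + Y = V) on D(U)={2,3,4} D(Y)={1,2} D(V)={3,4,5}: no change
Constraint 3 (U < V) on D(U)={2,3,4} D(V)={3,4,5}: no change
So after all 3 constraints: D(U) = {2,3,4}

Answer: {2,3,4}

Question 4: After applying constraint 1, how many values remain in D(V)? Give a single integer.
Constraint 1 (Y + U = V) on D(Y)={1,2,5,7} D(U)={2,3,4,5,6,7} D(V)={1,3,4,5}: Y {1,2,5,7}->{1,2}; U {2,3,4,5,6,7}->{2,3,4}; V {1,3,4,5}->{3,4,5}
So after constraint 1: D(V)={3,4,5}, size = 3

Answer: 3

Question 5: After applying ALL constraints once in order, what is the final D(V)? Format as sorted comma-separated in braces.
Answer: {3,4,5}

Derivation:
Constraint 1 (Y + U = V) on D(Y)={1,2,5,7} D(U)={2,3,4,5,6,7} D(V)={1,3,4,5}: Y {1,2,5,7}->{1,2}; U {2,3,4,5,6,7}->{2,3,4}; V {1,3,4,5}->{3,4,5}
Constraint 2 (U + Y = V) on D(U)={2,3,4} D(Y)={1,2} D(V)={3,4,5}: no change
Constraint 3 (U < V) on D(U)={2,3,4} D(V)={3,4,5}: no change
So after all 3 constraints: D(V) = {3,4,5}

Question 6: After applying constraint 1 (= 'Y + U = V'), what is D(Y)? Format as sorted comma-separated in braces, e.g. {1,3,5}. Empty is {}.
Constraint 1 (Y + U = V) on D(Y)={1,2,5,7} D(U)={2,3,4,5,6,7} D(V)={1,3,4,5}: Y {1,2,5,7}->{1,2}; U {2,3,4,5,6,7}->{2,3,4}; V {1,3,4,5}->{3,4,5}
So after constraint 1: D(Y) = {1,2}

Answer: {1,2}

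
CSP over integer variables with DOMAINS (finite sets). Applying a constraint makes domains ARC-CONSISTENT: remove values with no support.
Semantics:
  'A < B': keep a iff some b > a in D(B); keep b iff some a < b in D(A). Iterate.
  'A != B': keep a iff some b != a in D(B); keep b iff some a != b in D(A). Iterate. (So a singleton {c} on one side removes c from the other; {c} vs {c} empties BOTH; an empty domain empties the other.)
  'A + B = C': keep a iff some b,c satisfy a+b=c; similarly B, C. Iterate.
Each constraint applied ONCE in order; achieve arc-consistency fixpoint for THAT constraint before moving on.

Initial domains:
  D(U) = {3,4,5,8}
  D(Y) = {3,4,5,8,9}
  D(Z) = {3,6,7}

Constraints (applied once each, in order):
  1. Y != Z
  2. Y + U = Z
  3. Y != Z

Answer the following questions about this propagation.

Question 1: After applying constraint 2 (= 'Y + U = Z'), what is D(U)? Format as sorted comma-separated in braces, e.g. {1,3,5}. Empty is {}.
Constraint 1 (Y != Z) on D(Y)={3,4,5,8,9} D(Z)={3,6,7}: no change
Constraint 2 (Y + U = Z) on D(Y)={3,4,5,8,9} D(U)={3,4,5,8} D(Z)={3,6,7}: Y {3,4,5,8,9}->{3,4}; U {3,4,5,8}->{3,4}; Z {3,6,7}->{6,7}
So after constraint 2: D(U) = {3,4}

Answer: {3,4}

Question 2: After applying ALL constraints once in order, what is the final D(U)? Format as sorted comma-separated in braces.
Constraint 1 (Y != Z) on D(Y)={3,4,5,8,9} D(Z)={3,6,7}: no change
Constraint 2 (Y + U = Z) on D(Y)={3,4,5,8,9} D(U)={3,4,5,8} D(Z)={3,6,7}: Y {3,4,5,8,9}->{3,4}; U {3,4,5,8}->{3,4}; Z {3,6,7}->{6,7}
Constraint 3 (Y != Z) on D(Y)={3,4} D(Z)={6,7}: no change
So after all 3 constraints: D(U) = {3,4}

Answer: {3,4}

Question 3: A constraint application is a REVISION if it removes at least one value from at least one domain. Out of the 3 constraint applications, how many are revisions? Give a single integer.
Answer: 1

Derivation:
Constraint 1 (Y != Z) on D(Y)={3,4,5,8,9} D(Z)={3,6,7}: no change => not a revision
Constraint 2 (Y + U = Z) on D(Y)={3,4,5,8,9} D(U)={3,4,5,8} D(Z)={3,6,7}: Y {3,4,5,8,9}->{3,4}; U {3,4,5,8}->{3,4}; Z {3,6,7}->{6,7} => REVISION
Constraint 3 (Y != Z) on D(Y)={3,4} D(Z)={6,7}: no change => not a revision
Total revisions = 1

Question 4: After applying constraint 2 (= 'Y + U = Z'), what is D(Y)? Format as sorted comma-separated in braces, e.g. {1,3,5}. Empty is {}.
Constraint 1 (Y != Z) on D(Y)={3,4,5,8,9} D(Z)={3,6,7}: no change
Constraint 2 (Y + U = Z) on D(Y)={3,4,5,8,9} D(U)={3,4,5,8} D(Z)={3,6,7}: Y {3,4,5,8,9}->{3,4}; U {3,4,5,8}->{3,4}; Z {3,6,7}->{6,7}
So after constraint 2: D(Y) = {3,4}

Answer: {3,4}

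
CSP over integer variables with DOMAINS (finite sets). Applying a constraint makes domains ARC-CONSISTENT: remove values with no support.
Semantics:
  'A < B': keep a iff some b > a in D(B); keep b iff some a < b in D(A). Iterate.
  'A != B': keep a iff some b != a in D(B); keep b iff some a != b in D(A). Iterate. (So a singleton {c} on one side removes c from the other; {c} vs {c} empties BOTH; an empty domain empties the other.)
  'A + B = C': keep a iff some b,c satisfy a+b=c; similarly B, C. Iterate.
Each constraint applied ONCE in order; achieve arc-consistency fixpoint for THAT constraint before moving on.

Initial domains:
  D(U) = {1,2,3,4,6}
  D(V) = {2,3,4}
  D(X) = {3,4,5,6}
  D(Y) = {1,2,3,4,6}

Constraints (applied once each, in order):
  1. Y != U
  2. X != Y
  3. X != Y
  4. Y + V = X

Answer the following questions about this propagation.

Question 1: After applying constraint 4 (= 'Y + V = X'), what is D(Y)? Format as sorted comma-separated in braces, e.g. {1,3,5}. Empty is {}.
Constraint 1 (Y != U) on D(Y)={1,2,3,4,6} D(U)={1,2,3,4,6}: no change
Constraint 2 (X != Y) on D(X)={3,4,5,6} D(Y)={1,2,3,4,6}: no change
Constraint 3 (X != Y) on D(X)={3,4,5,6} D(Y)={1,2,3,4,6}: no change
Constraint 4 (Y + V = X) on D(Y)={1,2,3,4,6} D(V)={2,3,4} D(X)={3,4,5,6}: Y {1,2,3,4,6}->{1,2,3,4}
So after constraint 4: D(Y) = {1,2,3,4}

Answer: {1,2,3,4}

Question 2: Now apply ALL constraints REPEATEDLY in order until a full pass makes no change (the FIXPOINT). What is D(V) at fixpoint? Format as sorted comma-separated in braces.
pass 0 (initial): D(V)={2,3,4}
pass 1: Y {1,2,3,4,6}->{1,2,3,4}
pass 2: no change
Fixpoint after 2 passes: D(V) = {2,3,4}

Answer: {2,3,4}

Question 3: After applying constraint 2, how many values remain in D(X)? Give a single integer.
Constraint 1 (Y != U) on D(Y)={1,2,3,4,6} D(U)={1,2,3,4,6}: no change
Constraint 2 (X != Y) on D(X)={3,4,5,6} D(Y)={1,2,3,4,6}: no change
So after constraint 2: D(X)={3,4,5,6}, size = 4

Answer: 4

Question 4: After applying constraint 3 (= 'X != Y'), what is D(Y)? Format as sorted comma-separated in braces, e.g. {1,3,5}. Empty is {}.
Constraint 1 (Y != U) on D(Y)={1,2,3,4,6} D(U)={1,2,3,4,6}: no change
Constraint 2 (X != Y) on D(X)={3,4,5,6} D(Y)={1,2,3,4,6}: no change
Constraint 3 (X != Y) on D(X)={3,4,5,6} D(Y)={1,2,3,4,6}: no change
So after constraint 3: D(Y) = {1,2,3,4,6}

Answer: {1,2,3,4,6}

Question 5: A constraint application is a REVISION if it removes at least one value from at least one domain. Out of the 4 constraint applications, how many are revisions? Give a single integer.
Answer: 1

Derivation:
Constraint 1 (Y != U) on D(Y)={1,2,3,4,6} D(U)={1,2,3,4,6}: no change => not a revision
Constraint 2 (X != Y) on D(X)={3,4,5,6} D(Y)={1,2,3,4,6}: no change => not a revision
Constraint 3 (X != Y) on D(X)={3,4,5,6} D(Y)={1,2,3,4,6}: no change => not a revision
Constraint 4 (Y + V = X) on D(Y)={1,2,3,4,6} D(V)={2,3,4} D(X)={3,4,5,6}: Y {1,2,3,4,6}->{1,2,3,4} => REVISION
Total revisions = 1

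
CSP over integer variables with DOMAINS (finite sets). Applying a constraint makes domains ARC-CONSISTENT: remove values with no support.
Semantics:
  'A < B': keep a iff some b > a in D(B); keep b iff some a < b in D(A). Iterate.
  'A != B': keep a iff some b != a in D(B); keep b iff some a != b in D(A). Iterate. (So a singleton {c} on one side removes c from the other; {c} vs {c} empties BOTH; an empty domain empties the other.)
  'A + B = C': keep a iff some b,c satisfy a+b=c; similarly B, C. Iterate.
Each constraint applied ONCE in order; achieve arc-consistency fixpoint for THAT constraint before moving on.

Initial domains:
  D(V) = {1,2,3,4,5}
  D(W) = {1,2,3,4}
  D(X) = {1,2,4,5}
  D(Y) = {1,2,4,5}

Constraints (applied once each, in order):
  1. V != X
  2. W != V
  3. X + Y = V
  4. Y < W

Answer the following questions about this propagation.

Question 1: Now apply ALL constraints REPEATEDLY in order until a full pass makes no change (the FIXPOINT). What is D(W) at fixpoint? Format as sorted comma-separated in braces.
pass 0 (initial): D(W)={1,2,3,4}
pass 1: V {1,2,3,4,5}->{2,3,4,5}; W {1,2,3,4}->{2,3,4}; X {1,2,4,5}->{1,2,4}; Y {1,2,4,5}->{1,2}
pass 2: no change
Fixpoint after 2 passes: D(W) = {2,3,4}

Answer: {2,3,4}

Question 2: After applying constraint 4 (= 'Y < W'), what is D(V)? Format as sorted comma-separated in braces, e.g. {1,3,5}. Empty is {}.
Answer: {2,3,4,5}

Derivation:
Constraint 1 (V != X) on D(V)={1,2,3,4,5} D(X)={1,2,4,5}: no change
Constraint 2 (W != V) on D(W)={1,2,3,4} D(V)={1,2,3,4,5}: no change
Constraint 3 (X + Y = V) on D(X)={1,2,4,5} D(Y)={1,2,4,5} D(V)={1,2,3,4,5}: X {1,2,4,5}->{1,2,4}; Y {1,2,4,5}->{1,2,4}; V {1,2,3,4,5}->{2,3,4,5}
Constraint 4 (Y < W) on D(Y)={1,2,4} D(W)={1,2,3,4}: Y {1,2,4}->{1,2}; W {1,2,3,4}->{2,3,4}
So after constraint 4: D(V) = {2,3,4,5}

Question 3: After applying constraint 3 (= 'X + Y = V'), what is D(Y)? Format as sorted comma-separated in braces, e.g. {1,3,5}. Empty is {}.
Answer: {1,2,4}

Derivation:
Constraint 1 (V != X) on D(V)={1,2,3,4,5} D(X)={1,2,4,5}: no change
Constraint 2 (W != V) on D(W)={1,2,3,4} D(V)={1,2,3,4,5}: no change
Constraint 3 (X + Y = V) on D(X)={1,2,4,5} D(Y)={1,2,4,5} D(V)={1,2,3,4,5}: X {1,2,4,5}->{1,2,4}; Y {1,2,4,5}->{1,2,4}; V {1,2,3,4,5}->{2,3,4,5}
So after constraint 3: D(Y) = {1,2,4}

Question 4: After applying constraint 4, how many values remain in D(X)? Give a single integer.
Answer: 3

Derivation:
Constraint 1 (V != X) on D(V)={1,2,3,4,5} D(X)={1,2,4,5}: no change
Constraint 2 (W != V) on D(W)={1,2,3,4} D(V)={1,2,3,4,5}: no change
Constraint 3 (X + Y = V) on D(X)={1,2,4,5} D(Y)={1,2,4,5} D(V)={1,2,3,4,5}: X {1,2,4,5}->{1,2,4}; Y {1,2,4,5}->{1,2,4}; V {1,2,3,4,5}->{2,3,4,5}
Constraint 4 (Y < W) on D(Y)={1,2,4} D(W)={1,2,3,4}: Y {1,2,4}->{1,2}; W {1,2,3,4}->{2,3,4}
So after constraint 4: D(X)={1,2,4}, size = 3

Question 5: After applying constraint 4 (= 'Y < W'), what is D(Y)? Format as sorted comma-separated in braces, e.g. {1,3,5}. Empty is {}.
Constraint 1 (V != X) on D(V)={1,2,3,4,5} D(X)={1,2,4,5}: no change
Constraint 2 (W != V) on D(W)={1,2,3,4} D(V)={1,2,3,4,5}: no change
Constraint 3 (X + Y = V) on D(X)={1,2,4,5} D(Y)={1,2,4,5} D(V)={1,2,3,4,5}: X {1,2,4,5}->{1,2,4}; Y {1,2,4,5}->{1,2,4}; V {1,2,3,4,5}->{2,3,4,5}
Constraint 4 (Y < W) on D(Y)={1,2,4} D(W)={1,2,3,4}: Y {1,2,4}->{1,2}; W {1,2,3,4}->{2,3,4}
So after constraint 4: D(Y) = {1,2}

Answer: {1,2}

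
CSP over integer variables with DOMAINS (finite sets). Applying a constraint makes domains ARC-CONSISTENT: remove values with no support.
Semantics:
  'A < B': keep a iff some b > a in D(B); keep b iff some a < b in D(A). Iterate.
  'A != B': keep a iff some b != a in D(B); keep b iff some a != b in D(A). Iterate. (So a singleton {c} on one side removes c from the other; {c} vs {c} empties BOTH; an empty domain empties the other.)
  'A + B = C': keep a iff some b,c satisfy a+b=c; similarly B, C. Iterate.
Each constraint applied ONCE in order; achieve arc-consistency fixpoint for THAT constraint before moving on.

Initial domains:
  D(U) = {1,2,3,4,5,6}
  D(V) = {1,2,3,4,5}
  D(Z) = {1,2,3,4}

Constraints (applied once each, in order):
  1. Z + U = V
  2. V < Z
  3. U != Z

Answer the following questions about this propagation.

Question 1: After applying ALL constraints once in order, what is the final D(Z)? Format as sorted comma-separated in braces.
Answer: {3,4}

Derivation:
Constraint 1 (Z + U = V) on D(Z)={1,2,3,4} D(U)={1,2,3,4,5,6} D(V)={1,2,3,4,5}: U {1,2,3,4,5,6}->{1,2,3,4}; V {1,2,3,4,5}->{2,3,4,5}
Constraint 2 (V < Z) on D(V)={2,3,4,5} D(Z)={1,2,3,4}: V {2,3,4,5}->{2,3}; Z {1,2,3,4}->{3,4}
Constraint 3 (U != Z) on D(U)={1,2,3,4} D(Z)={3,4}: no change
So after all 3 constraints: D(Z) = {3,4}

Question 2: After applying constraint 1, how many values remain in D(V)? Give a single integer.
Answer: 4

Derivation:
Constraint 1 (Z + U = V) on D(Z)={1,2,3,4} D(U)={1,2,3,4,5,6} D(V)={1,2,3,4,5}: U {1,2,3,4,5,6}->{1,2,3,4}; V {1,2,3,4,5}->{2,3,4,5}
So after constraint 1: D(V)={2,3,4,5}, size = 4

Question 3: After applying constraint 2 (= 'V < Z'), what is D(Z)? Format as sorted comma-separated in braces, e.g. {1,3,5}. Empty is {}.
Constraint 1 (Z + U = V) on D(Z)={1,2,3,4} D(U)={1,2,3,4,5,6} D(V)={1,2,3,4,5}: U {1,2,3,4,5,6}->{1,2,3,4}; V {1,2,3,4,5}->{2,3,4,5}
Constraint 2 (V < Z) on D(V)={2,3,4,5} D(Z)={1,2,3,4}: V {2,3,4,5}->{2,3}; Z {1,2,3,4}->{3,4}
So after constraint 2: D(Z) = {3,4}

Answer: {3,4}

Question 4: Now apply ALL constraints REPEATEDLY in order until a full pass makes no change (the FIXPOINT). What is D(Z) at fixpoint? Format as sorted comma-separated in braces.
pass 0 (initial): D(Z)={1,2,3,4}
pass 1: U {1,2,3,4,5,6}->{1,2,3,4}; V {1,2,3,4,5}->{2,3}; Z {1,2,3,4}->{3,4}
pass 2: U {1,2,3,4}->{}; V {2,3}->{}; Z {3,4}->{}
pass 3: no change
Fixpoint after 3 passes: D(Z) = {}

Answer: {}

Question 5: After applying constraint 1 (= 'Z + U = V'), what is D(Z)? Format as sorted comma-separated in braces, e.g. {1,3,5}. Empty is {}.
Constraint 1 (Z + U = V) on D(Z)={1,2,3,4} D(U)={1,2,3,4,5,6} D(V)={1,2,3,4,5}: U {1,2,3,4,5,6}->{1,2,3,4}; V {1,2,3,4,5}->{2,3,4,5}
So after constraint 1: D(Z) = {1,2,3,4}

Answer: {1,2,3,4}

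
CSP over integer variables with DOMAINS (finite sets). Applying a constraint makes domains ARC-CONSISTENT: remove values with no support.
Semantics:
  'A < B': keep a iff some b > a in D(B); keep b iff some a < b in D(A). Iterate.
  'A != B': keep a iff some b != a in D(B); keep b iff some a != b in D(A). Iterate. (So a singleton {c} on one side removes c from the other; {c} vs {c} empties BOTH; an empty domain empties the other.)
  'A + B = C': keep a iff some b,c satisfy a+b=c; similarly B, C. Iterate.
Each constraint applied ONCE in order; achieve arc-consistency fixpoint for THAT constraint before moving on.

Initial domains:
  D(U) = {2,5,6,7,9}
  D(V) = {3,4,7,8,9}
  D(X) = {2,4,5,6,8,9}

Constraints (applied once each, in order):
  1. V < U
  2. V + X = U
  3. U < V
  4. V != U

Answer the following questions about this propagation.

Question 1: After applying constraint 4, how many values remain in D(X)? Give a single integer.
Constraint 1 (V < U) on D(V)={3,4,7,8,9} D(U)={2,5,6,7,9}: V {3,4,7,8,9}->{3,4,7,8}; U {2,5,6,7,9}->{5,6,7,9}
Constraint 2 (V + X = U) on D(V)={3,4,7,8} D(X)={2,4,5,6,8,9} D(U)={5,6,7,9}: V {3,4,7,8}->{3,4,7}; X {2,4,5,6,8,9}->{2,4,5,6}
Constraint 3 (U < V) on D(U)={5,6,7,9} D(V)={3,4,7}: U {5,6,7,9}->{5,6}; V {3,4,7}->{7}
Constraint 4 (V != U) on D(V)={7} D(U)={5,6}: no change
So after constraint 4: D(X)={2,4,5,6}, size = 4

Answer: 4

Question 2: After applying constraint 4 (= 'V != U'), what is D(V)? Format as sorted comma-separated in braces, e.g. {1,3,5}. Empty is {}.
Answer: {7}

Derivation:
Constraint 1 (V < U) on D(V)={3,4,7,8,9} D(U)={2,5,6,7,9}: V {3,4,7,8,9}->{3,4,7,8}; U {2,5,6,7,9}->{5,6,7,9}
Constraint 2 (V + X = U) on D(V)={3,4,7,8} D(X)={2,4,5,6,8,9} D(U)={5,6,7,9}: V {3,4,7,8}->{3,4,7}; X {2,4,5,6,8,9}->{2,4,5,6}
Constraint 3 (U < V) on D(U)={5,6,7,9} D(V)={3,4,7}: U {5,6,7,9}->{5,6}; V {3,4,7}->{7}
Constraint 4 (V != U) on D(V)={7} D(U)={5,6}: no change
So after constraint 4: D(V) = {7}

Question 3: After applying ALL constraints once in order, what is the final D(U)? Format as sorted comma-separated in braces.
Answer: {5,6}

Derivation:
Constraint 1 (V < U) on D(V)={3,4,7,8,9} D(U)={2,5,6,7,9}: V {3,4,7,8,9}->{3,4,7,8}; U {2,5,6,7,9}->{5,6,7,9}
Constraint 2 (V + X = U) on D(V)={3,4,7,8} D(X)={2,4,5,6,8,9} D(U)={5,6,7,9}: V {3,4,7,8}->{3,4,7}; X {2,4,5,6,8,9}->{2,4,5,6}
Constraint 3 (U < V) on D(U)={5,6,7,9} D(V)={3,4,7}: U {5,6,7,9}->{5,6}; V {3,4,7}->{7}
Constraint 4 (V != U) on D(V)={7} D(U)={5,6}: no change
So after all 4 constraints: D(U) = {5,6}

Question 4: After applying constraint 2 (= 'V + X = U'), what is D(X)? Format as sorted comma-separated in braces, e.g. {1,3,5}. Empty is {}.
Constraint 1 (V < U) on D(V)={3,4,7,8,9} D(U)={2,5,6,7,9}: V {3,4,7,8,9}->{3,4,7,8}; U {2,5,6,7,9}->{5,6,7,9}
Constraint 2 (V + X = U) on D(V)={3,4,7,8} D(X)={2,4,5,6,8,9} D(U)={5,6,7,9}: V {3,4,7,8}->{3,4,7}; X {2,4,5,6,8,9}->{2,4,5,6}
So after constraint 2: D(X) = {2,4,5,6}

Answer: {2,4,5,6}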